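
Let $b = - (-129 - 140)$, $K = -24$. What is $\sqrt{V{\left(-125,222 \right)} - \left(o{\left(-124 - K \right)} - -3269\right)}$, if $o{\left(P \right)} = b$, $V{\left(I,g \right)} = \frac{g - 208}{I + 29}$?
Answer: $\frac{i \sqrt{509493}}{12} \approx 59.482 i$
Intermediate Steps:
$b = 269$ ($b = - (-129 - 140) = \left(-1\right) \left(-269\right) = 269$)
$V{\left(I,g \right)} = \frac{-208 + g}{29 + I}$
$o{\left(P \right)} = 269$
$\sqrt{V{\left(-125,222 \right)} - \left(o{\left(-124 - K \right)} - -3269\right)} = \sqrt{\frac{-208 + 222}{29 - 125} - \left(269 - -3269\right)} = \sqrt{\frac{1}{-96} \cdot 14 - \left(269 + 3269\right)} = \sqrt{\left(- \frac{1}{96}\right) 14 - 3538} = \sqrt{- \frac{7}{48} - 3538} = \sqrt{- \frac{169831}{48}} = \frac{i \sqrt{509493}}{12}$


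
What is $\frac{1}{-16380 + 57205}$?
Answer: $\frac{1}{40825} \approx 2.4495 \cdot 10^{-5}$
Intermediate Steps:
$\frac{1}{-16380 + 57205} = \frac{1}{40825}$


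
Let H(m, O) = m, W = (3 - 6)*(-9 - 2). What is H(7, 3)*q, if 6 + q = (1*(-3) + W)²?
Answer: 6258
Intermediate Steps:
W = 33 (W = -3*(-11) = 33)
q = 894 (q = -6 + (1*(-3) + 33)² = -6 + (-3 + 33)² = -6 + 30² = -6 + 900 = 894)
H(7, 3)*q = 7*894 = 6258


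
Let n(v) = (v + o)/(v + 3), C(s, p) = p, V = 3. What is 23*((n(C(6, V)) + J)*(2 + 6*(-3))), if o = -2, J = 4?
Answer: -4600/3 ≈ -1533.3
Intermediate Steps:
n(v) = (-2 + v)/(3 + v) (n(v) = (v - 2)/(v + 3) = (-2 + v)/(3 + v))
23*((n(C(6, V)) + J)*(2 + 6*(-3))) = 23*(((-2 + 3)/(3 + 3) + 4)*(2 + 6*(-3))) = 23*((1/6 + 4)*(2 - 18)) = 23*(((⅙)*1 + 4)*(-16)) = 23*((⅙ + 4)*(-16)) = 23*((25/6)*(-16)) = 23*(-200/3) = -4600/3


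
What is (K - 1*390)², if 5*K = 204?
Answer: 3048516/25 ≈ 1.2194e+5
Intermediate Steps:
K = 204/5 (K = (⅕)*204 = 204/5 ≈ 40.800)
(K - 1*390)² = (204/5 - 1*390)² = (204/5 - 390)² = (-1746/5)² = 3048516/25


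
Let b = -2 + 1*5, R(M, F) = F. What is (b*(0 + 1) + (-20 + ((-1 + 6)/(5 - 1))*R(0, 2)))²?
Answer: 841/4 ≈ 210.25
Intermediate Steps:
b = 3 (b = -2 + 5 = 3)
(b*(0 + 1) + (-20 + ((-1 + 6)/(5 - 1))*R(0, 2)))² = (3*(0 + 1) + (-20 + ((-1 + 6)/(5 - 1))*2))² = (3*1 + (-20 + (5/4)*2))² = (3 + (-20 + (5*(¼))*2))² = (3 + (-20 + (5/4)*2))² = (3 + (-20 + 5/2))² = (3 - 35/2)² = (-29/2)² = 841/4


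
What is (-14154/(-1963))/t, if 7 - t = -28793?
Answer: 2359/9422400 ≈ 0.00025036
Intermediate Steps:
t = 28800 (t = 7 - 1*(-28793) = 7 + 28793 = 28800)
(-14154/(-1963))/t = -14154/(-1963)/28800 = -14154*(-1/1963)*(1/28800) = (14154/1963)*(1/28800) = 2359/9422400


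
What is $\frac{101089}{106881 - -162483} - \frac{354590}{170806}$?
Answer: $- \frac{39123586513}{23004493692} \approx -1.7007$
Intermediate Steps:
$\frac{101089}{106881 - -162483} - \frac{354590}{170806} = \frac{101089}{106881 + 162483} - \frac{177295}{85403} = \frac{101089}{269364} - \frac{177295}{85403} = - \frac{39123586513}{23004493692}$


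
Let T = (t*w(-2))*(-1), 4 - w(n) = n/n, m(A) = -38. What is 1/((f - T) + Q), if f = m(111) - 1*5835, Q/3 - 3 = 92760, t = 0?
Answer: 1/272416 ≈ 3.6709e-6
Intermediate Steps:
w(n) = 3 (w(n) = 4 - n/n = 4 - 1*1 = 4 - 1 = 3)
Q = 278289 (Q = 9 + 3*92760 = 9 + 278280 = 278289)
f = -5873 (f = -38 - 1*5835 = -38 - 5835 = -5873)
T = 0 (T = (0*3)*(-1) = 0*(-1) = 0)
1/((f - T) + Q) = 1/((-5873 - 1*0) + 278289) = 1/((-5873 + 0) + 278289) = 1/(-5873 + 278289) = 1/272416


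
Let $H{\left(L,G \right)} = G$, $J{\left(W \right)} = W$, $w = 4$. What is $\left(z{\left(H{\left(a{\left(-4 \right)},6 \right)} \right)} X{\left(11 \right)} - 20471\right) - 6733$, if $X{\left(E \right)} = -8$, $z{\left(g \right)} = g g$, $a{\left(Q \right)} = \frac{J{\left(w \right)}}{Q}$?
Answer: $-27492$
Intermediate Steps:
$a{\left(Q \right)} = \frac{4}{Q}$
$z{\left(g \right)} = g^{2}$
$\left(z{\left(H{\left(a{\left(-4 \right)},6 \right)} \right)} X{\left(11 \right)} - 20471\right) - 6733 = \left(6^{2} \left(-8\right) - 20471\right) - 6733 = \left(36 \left(-8\right) - 20471\right) - 6733 = \left(-288 - 20471\right) - 6733 = -20759 - 6733 = -27492$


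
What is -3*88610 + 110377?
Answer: -155453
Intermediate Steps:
-3*88610 + 110377 = -265830 + 110377 = -155453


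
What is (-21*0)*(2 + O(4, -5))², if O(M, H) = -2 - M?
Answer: 0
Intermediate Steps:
(-21*0)*(2 + O(4, -5))² = (-21*0)*(2 + (-2 - 1*4))² = 0*(2 + (-2 - 4))² = 0*(2 - 6)² = 0*(-4)² = 0*16 = 0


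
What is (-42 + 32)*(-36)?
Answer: 360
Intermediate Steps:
(-42 + 32)*(-36) = -10*(-36) = 360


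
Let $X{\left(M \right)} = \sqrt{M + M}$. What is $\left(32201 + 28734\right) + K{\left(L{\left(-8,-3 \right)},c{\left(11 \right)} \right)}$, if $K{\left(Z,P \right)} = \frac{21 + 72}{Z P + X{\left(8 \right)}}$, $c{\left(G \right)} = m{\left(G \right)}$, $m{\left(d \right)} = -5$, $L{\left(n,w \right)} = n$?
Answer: $\frac{2681233}{44} \approx 60937.0$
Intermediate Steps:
$X{\left(M \right)} = \sqrt{2} \sqrt{M}$ ($X{\left(M \right)} = \sqrt{2 M} = \sqrt{2} \sqrt{M}$)
$c{\left(G \right)} = -5$
$K{\left(Z,P \right)} = \frac{93}{4 + P Z}$ ($K{\left(Z,P \right)} = \frac{21 + 72}{Z P + \sqrt{2} \sqrt{8}} = \frac{93}{P Z + \sqrt{2} \cdot 2 \sqrt{2}} = \frac{93}{P Z + 4} = \frac{93}{4 + P Z}$)
$\left(32201 + 28734\right) + K{\left(L{\left(-8,-3 \right)},c{\left(11 \right)} \right)} = \left(32201 + 28734\right) + \frac{93}{4 - -40} = 60935 + \frac{93}{4 + 40} = 60935 + \frac{93}{44} = \frac{2681233}{44}$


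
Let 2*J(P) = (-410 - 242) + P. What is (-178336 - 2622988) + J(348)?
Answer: -2801476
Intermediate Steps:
J(P) = -326 + P/2 (J(P) = ((-410 - 242) + P)/2 = (-652 + P)/2 = -326 + P/2)
(-178336 - 2622988) + J(348) = (-178336 - 2622988) + (-326 + (½)*348) = -2801324 + (-326 + 174) = -2801324 - 152 = -2801476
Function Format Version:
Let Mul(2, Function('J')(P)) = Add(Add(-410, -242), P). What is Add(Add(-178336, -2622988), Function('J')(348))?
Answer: -2801476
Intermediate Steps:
Function('J')(P) = Add(-326, Mul(Rational(1, 2), P)) (Function('J')(P) = Mul(Rational(1, 2), Add(Add(-410, -242), P)) = Mul(Rational(1, 2), Add(-652, P)) = Add(-326, Mul(Rational(1, 2), P)))
Add(Add(-178336, -2622988), Function('J')(348)) = Add(Add(-178336, -2622988), Add(-326, Mul(Rational(1, 2), 348))) = Add(-2801324, Add(-326, 174)) = Add(-2801324, -152) = -2801476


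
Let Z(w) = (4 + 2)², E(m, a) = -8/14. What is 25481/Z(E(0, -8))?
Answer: 25481/36 ≈ 707.81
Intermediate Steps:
E(m, a) = -4/7 (E(m, a) = -8*1/14 = -4/7)
Z(w) = 36 (Z(w) = 6² = 36)
25481/Z(E(0, -8)) = 25481/36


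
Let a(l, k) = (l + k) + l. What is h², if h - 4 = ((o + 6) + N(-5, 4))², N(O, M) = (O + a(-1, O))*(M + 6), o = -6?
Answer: 207475216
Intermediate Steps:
a(l, k) = k + 2*l (a(l, k) = (k + l) + l = k + 2*l)
N(O, M) = (-2 + 2*O)*(6 + M) (N(O, M) = (O + (O + 2*(-1)))*(M + 6) = (O + (O - 2))*(6 + M) = (O + (-2 + O))*(6 + M) = (-2 + 2*O)*(6 + M))
h = 14404 (h = 4 + ((-6 + 6) + (-12 - 2*4 + 12*(-5) + 2*4*(-5)))² = 4 + (0 + (-12 - 8 - 60 - 40))² = 4 + (0 - 120)² = 4 + (-120)² = 4 + 14400 = 14404)
h² = 14404² = 207475216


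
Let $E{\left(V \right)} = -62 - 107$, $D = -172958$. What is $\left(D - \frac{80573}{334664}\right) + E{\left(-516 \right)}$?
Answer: $- \frac{57939454901}{334664} \approx -1.7313 \cdot 10^{5}$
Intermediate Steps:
$E{\left(V \right)} = -169$
$\left(D - \frac{80573}{334664}\right) + E{\left(-516 \right)} = \left(-172958 - \frac{80573}{334664}\right) - 169 = - \frac{57882896685}{334664} - 169 = - \frac{57939454901}{334664}$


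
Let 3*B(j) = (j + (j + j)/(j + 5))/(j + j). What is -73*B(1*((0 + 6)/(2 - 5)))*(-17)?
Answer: 6205/18 ≈ 344.72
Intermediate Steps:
B(j) = (j + 2*j/(5 + j))/(6*j) (B(j) = ((j + (j + j)/(j + 5))/(j + j))/3 = ((j + (2*j)/(5 + j))/((2*j)))/3 = ((j + 2*j/(5 + j))*(1/(2*j)))/3 = ((j + 2*j/(5 + j))/(2*j))/3 = (j + 2*j/(5 + j))/(6*j))
-73*B(1*((0 + 6)/(2 - 5)))*(-17) = -73*(7 + 1*((0 + 6)/(2 - 5)))/(6*(5 + 1*((0 + 6)/(2 - 5))))*(-17) = -73*(7 + 1*(6/(-3)))/(6*(5 + 1*(6/(-3))))*(-17) = -73*(7 + 1*(6*(-1/3)))/(6*(5 + 1*(6*(-1/3))))*(-17) = -73*(7 + 1*(-2))/(6*(5 + 1*(-2)))*(-17) = -73*(7 - 2)/(6*(5 - 2))*(-17) = -73*5/(6*3)*(-17) = -73*5/18*(-17) = -365/18*(-17) = 6205/18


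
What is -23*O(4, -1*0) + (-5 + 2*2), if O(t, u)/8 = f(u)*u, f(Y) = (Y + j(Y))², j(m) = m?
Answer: -1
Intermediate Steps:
f(Y) = 4*Y² (f(Y) = (Y + Y)² = (2*Y)² = 4*Y²)
O(t, u) = 32*u³ (O(t, u) = 8*((4*u²)*u) = 8*(4*u³) = 32*u³)
-23*O(4, -1*0) + (-5 + 2*2) = -736*(-1*0)³ + (-5 + 2*2) = -736*0³ + (-5 + 4) = -736*0 - 1 = -23*0 - 1 = 0 - 1 = -1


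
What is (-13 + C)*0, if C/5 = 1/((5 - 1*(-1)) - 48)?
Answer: 0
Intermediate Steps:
C = -5/42 (C = 5/((5 - 1*(-1)) - 48) = 5/((5 + 1) - 48) = 5/(6 - 48) = 5/(-42) = 5*(-1/42) = -5/42 ≈ -0.11905)
(-13 + C)*0 = (-13 - 5/42)*0 = -551/42*0 = 0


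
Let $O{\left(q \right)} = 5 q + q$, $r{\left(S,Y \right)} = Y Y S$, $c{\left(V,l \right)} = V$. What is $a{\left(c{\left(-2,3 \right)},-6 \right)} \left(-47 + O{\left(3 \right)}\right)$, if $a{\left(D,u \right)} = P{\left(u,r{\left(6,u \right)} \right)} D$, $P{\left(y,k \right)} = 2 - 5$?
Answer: $-174$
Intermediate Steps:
$r{\left(S,Y \right)} = S Y^{2}$ ($r{\left(S,Y \right)} = Y^{2} S = S Y^{2}$)
$P{\left(y,k \right)} = -3$ ($P{\left(y,k \right)} = 2 - 5 = -3$)
$a{\left(D,u \right)} = - 3 D$
$O{\left(q \right)} = 6 q$
$a{\left(c{\left(-2,3 \right)},-6 \right)} \left(-47 + O{\left(3 \right)}\right) = \left(-3\right) \left(-2\right) \left(-47 + 6 \cdot 3\right) = 6 \left(-47 + 18\right) = 6 \left(-29\right) = -174$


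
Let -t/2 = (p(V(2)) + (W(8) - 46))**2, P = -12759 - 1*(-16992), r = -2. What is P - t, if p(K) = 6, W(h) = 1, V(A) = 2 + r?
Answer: 7275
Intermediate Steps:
V(A) = 0 (V(A) = 2 - 2 = 0)
P = 4233 (P = -12759 + 16992 = 4233)
t = -3042 (t = -2*(6 + (1 - 46))**2 = -2*(6 - 45)**2 = -2*(-39)**2 = -2*1521 = -3042)
P - t = 4233 - 1*(-3042) = 4233 + 3042 = 7275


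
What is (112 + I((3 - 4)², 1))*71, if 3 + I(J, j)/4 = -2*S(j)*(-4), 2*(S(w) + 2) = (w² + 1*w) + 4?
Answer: 9372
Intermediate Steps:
S(w) = w/2 + w²/2 (S(w) = -2 + ((w² + 1*w) + 4)/2 = -2 + ((w² + w) + 4)/2 = -2 + ((w + w²) + 4)/2 = -2 + (4 + w + w²)/2 = -2 + (2 + w/2 + w²/2) = w/2 + w²/2)
I(J, j) = -12 + 16*j*(1 + j) (I(J, j) = -12 + 4*(-j*(1 + j)*(-4)) = -12 + 4*(4*j*(1 + j)) = -12 + 16*j*(1 + j))
(112 + I((3 - 4)², 1))*71 = (112 + (-12 + 16*1*(1 + 1)))*71 = (112 + (-12 + 16*1*2))*71 = (112 + (-12 + 32))*71 = (112 + 20)*71 = 132*71 = 9372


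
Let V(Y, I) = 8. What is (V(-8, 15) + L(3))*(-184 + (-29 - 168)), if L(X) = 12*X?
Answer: -16764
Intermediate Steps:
(V(-8, 15) + L(3))*(-184 + (-29 - 168)) = (8 + 12*3)*(-184 + (-29 - 168)) = (8 + 36)*(-184 - 197) = 44*(-381) = -16764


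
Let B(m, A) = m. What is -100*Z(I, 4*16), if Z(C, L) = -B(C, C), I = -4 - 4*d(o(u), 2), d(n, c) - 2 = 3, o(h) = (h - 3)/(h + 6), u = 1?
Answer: -2400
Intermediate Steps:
o(h) = (-3 + h)/(6 + h)
d(n, c) = 5 (d(n, c) = 2 + 3 = 5)
I = -24 (I = -4 - 4*5 = -4 - 20 = -24)
Z(C, L) = -C
-100*Z(I, 4*16) = -(-100)*(-24) = -100*24 = -2400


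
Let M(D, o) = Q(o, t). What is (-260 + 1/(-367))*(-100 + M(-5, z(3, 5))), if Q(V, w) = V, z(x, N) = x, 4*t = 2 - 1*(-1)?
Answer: 9255837/367 ≈ 25220.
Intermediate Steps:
t = ¾ (t = (2 - 1*(-1))/4 = (2 + 1)/4 = (¼)*3 = ¾ ≈ 0.75000)
M(D, o) = o
(-260 + 1/(-367))*(-100 + M(-5, z(3, 5))) = (-260 + 1/(-367))*(-100 + 3) = (-260 - 1/367)*(-97) = -95421/367*(-97) = 9255837/367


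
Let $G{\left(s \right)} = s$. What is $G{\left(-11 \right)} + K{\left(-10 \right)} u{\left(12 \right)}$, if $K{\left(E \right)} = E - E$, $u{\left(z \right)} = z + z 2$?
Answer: $-11$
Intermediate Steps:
$u{\left(z \right)} = 3 z$ ($u{\left(z \right)} = z + 2 z = 3 z$)
$K{\left(E \right)} = 0$
$G{\left(-11 \right)} + K{\left(-10 \right)} u{\left(12 \right)} = -11 + 0 \cdot 3 \cdot 12 = -11 + 0 \cdot 36 = -11 + 0 = -11$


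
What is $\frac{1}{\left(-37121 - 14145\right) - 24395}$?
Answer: $- \frac{1}{75661} \approx -1.3217 \cdot 10^{-5}$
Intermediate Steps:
$\frac{1}{\left(-37121 - 14145\right) - 24395} = \frac{1}{-51266 - 24395} = \frac{1}{-75661} = - \frac{1}{75661}$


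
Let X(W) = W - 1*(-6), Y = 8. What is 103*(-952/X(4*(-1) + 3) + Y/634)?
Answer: -31081692/1585 ≈ -19610.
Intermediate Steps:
X(W) = 6 + W (X(W) = W + 6 = 6 + W)
103*(-952/X(4*(-1) + 3) + Y/634) = 103*(-952/(6 + (4*(-1) + 3)) + 8/634) = 103*(-952/(6 + (-4 + 3)) + 8*(1/634)) = 103*(-952/(6 - 1) + 4/317) = 103*(-952/5 + 4/317) = 103*(-301764/1585) = -31081692/1585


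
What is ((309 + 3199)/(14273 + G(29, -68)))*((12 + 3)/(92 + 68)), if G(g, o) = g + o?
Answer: 2631/113872 ≈ 0.023105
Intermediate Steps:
((309 + 3199)/(14273 + G(29, -68)))*((12 + 3)/(92 + 68)) = ((309 + 3199)/(14273 + (29 - 68)))*((12 + 3)/(92 + 68)) = (3508/(14273 - 39))*(15/160) = (3508/14234)*(15*(1/160)) = (3508*(1/14234))*(3/32) = (1754/7117)*(3/32) = 2631/113872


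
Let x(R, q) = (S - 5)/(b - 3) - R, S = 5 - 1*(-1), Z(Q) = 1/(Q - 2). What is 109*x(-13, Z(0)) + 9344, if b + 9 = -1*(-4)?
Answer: 85979/8 ≈ 10747.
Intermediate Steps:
b = -5 (b = -9 - 1*(-4) = -9 + 4 = -5)
Z(Q) = 1/(-2 + Q)
S = 6 (S = 5 + 1 = 6)
x(R, q) = -⅛ - R (x(R, q) = (6 - 5)/(-5 - 3) - R = 1/(-8) - R = 1*(-⅛) - R = -⅛ - R)
109*x(-13, Z(0)) + 9344 = 109*(-⅛ - 1*(-13)) + 9344 = 109*(-⅛ + 13) + 9344 = 109*(103/8) + 9344 = 11227/8 + 9344 = 85979/8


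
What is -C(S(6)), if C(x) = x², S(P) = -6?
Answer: -36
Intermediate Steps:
-C(S(6)) = -1*(-6)² = -1*36 = -36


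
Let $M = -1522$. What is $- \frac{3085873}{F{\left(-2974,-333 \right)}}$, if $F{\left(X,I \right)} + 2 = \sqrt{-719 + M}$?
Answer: $\frac{6171746}{2245} + \frac{9257619 i \sqrt{249}}{2245} \approx 2749.1 + 65070.0 i$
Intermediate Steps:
$F{\left(X,I \right)} = -2 + 3 i \sqrt{249}$ ($F{\left(X,I \right)} = -2 + \sqrt{-719 - 1522} = -2 + \sqrt{-2241} = -2 + 3 i \sqrt{249}$)
$- \frac{3085873}{F{\left(-2974,-333 \right)}} = - \frac{3085873}{-2 + 3 i \sqrt{249}}$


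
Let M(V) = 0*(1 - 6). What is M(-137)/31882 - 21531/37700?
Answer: -21531/37700 ≈ -0.57111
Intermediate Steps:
M(V) = 0 (M(V) = 0*(-5) = 0)
M(-137)/31882 - 21531/37700 = 0/31882 - 21531/37700 = 0*(1/31882) - 21531*1/37700 = 0 - 21531/37700 = -21531/37700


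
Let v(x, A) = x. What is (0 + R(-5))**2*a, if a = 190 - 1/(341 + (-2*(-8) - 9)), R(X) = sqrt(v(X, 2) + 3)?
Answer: -66119/174 ≈ -379.99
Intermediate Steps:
R(X) = sqrt(3 + X) (R(X) = sqrt(X + 3) = sqrt(3 + X))
a = 66119/348 (a = 190 - 1/(341 + (16 - 9)) = 190 - 1/(341 + 7) = 190 - 1/348 = 66119/348 ≈ 190.00)
(0 + R(-5))**2*a = (0 + sqrt(3 - 5))**2*(66119/348) = (0 + sqrt(-2))**2*(66119/348) = (0 + I*sqrt(2))**2*(66119/348) = (I*sqrt(2))**2*(66119/348) = -2*66119/348 = -66119/174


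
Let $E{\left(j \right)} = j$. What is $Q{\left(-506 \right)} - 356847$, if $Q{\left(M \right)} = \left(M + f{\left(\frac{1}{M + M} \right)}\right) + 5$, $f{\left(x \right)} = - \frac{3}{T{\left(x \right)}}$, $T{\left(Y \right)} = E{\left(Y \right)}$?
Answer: $-354312$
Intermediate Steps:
$T{\left(Y \right)} = Y$
$f{\left(x \right)} = - \frac{3}{x}$
$Q{\left(M \right)} = 5 - 5 M$ ($Q{\left(M \right)} = \left(M - \frac{3}{\frac{1}{M + M}}\right) + 5 = \left(M - \frac{3}{\frac{1}{2 M}}\right) + 5 = \left(M - \frac{3}{\frac{1}{2} \frac{1}{M}}\right) + 5 = \left(M - 3 \cdot 2 M\right) + 5 = \left(M - 6 M\right) + 5 = - 5 M + 5 = 5 - 5 M$)
$Q{\left(-506 \right)} - 356847 = \left(5 - -2530\right) - 356847 = \left(5 + 2530\right) - 356847 = 2535 - 356847 = -354312$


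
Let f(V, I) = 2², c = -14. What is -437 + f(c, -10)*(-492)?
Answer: -2405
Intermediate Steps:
f(V, I) = 4
-437 + f(c, -10)*(-492) = -437 + 4*(-492) = -437 - 1968 = -2405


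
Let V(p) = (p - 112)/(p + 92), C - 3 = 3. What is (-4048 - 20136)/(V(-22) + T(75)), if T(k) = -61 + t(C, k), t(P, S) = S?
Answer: -846440/423 ≈ -2001.0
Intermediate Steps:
C = 6 (C = 3 + 3 = 6)
V(p) = (-112 + p)/(92 + p)
T(k) = -61 + k
(-4048 - 20136)/(V(-22) + T(75)) = (-4048 - 20136)/((-112 - 22)/(92 - 22) + (-61 + 75)) = -24184/(-134/70 + 14) = -24184/((1/70)*(-134) + 14) = -24184/(-67/35 + 14) = -24184/423/35 = -24184*35/423 = -846440/423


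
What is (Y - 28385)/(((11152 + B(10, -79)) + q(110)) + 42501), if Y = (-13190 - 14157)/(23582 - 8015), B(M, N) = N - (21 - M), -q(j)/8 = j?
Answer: -441896642/820116261 ≈ -0.53882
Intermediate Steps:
q(j) = -8*j
B(M, N) = -21 + M + N (B(M, N) = N + (-21 + M) = -21 + M + N)
Y = -27347/15567 ≈ -1.7567
(Y - 28385)/(((11152 + B(10, -79)) + q(110)) + 42501) = (-27347/15567 - 28385)/(((11152 + (-21 + 10 - 79)) - 8*110) + 42501) = -441896642/(15567*(((11152 - 90) - 880) + 42501)) = -441896642/(15567*((11062 - 880) + 42501)) = -441896642/(15567*(10182 + 42501)) = -441896642/15567/52683 = -441896642/15567*1/52683 = -441896642/820116261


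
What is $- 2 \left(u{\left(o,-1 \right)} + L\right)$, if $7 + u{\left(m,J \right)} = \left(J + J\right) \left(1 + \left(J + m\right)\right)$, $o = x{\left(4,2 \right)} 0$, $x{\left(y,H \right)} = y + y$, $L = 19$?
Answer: $-24$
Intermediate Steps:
$x{\left(y,H \right)} = 2 y$
$o = 0$ ($o = 2 \cdot 4 \cdot 0 = 8 \cdot 0 = 0$)
$u{\left(m,J \right)} = -7 + 2 J \left(1 + J + m\right)$ ($u{\left(m,J \right)} = -7 + \left(J + J\right) \left(1 + \left(J + m\right)\right) = -7 + 2 J \left(1 + J + m\right)$)
$- 2 \left(u{\left(o,-1 \right)} + L\right) = - 2 \left(\left(-7 + 2 \left(-1\right) + 2 \left(-1\right)^{2} + 2 \left(-1\right) 0\right) + 19\right) = - 2 \left(\left(-7 - 2 + 2 \cdot 1 + 0\right) + 19\right) = - 2 \left(\left(-7 - 2 + 2 + 0\right) + 19\right) = - 2 \left(-7 + 19\right) = \left(-2\right) 12 = -24$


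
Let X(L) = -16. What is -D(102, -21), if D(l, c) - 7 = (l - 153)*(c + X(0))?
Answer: -1894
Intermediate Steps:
D(l, c) = 7 + (-153 + l)*(-16 + c) (D(l, c) = 7 + (l - 153)*(c - 16) = 7 + (-153 + l)*(-16 + c))
-D(102, -21) = -(2455 - 153*(-21) - 16*102 - 21*102) = -(2455 + 3213 - 1632 - 2142) = -1*1894 = -1894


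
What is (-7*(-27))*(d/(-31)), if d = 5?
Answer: -945/31 ≈ -30.484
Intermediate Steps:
(-7*(-27))*(d/(-31)) = (-7*(-27))*(5/(-31)) = 189*(5*(-1/31)) = 189*(-5/31) = -945/31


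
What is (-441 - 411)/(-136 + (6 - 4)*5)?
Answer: 142/21 ≈ 6.7619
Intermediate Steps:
(-441 - 411)/(-136 + (6 - 4)*5) = -852/(-136 + 2*5) = -852/(-136 + 10) = -852/(-126) = -852*(-1/126) = 142/21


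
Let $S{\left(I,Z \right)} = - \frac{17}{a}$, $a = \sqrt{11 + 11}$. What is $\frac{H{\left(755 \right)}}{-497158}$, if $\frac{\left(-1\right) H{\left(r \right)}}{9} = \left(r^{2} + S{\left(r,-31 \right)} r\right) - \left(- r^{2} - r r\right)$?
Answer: $\frac{15390675}{497158} - \frac{115515 \sqrt{22}}{10937476} \approx 30.908$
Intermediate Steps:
$a = \sqrt{22} \approx 4.6904$
$S{\left(I,Z \right)} = - \frac{17 \sqrt{22}}{22}$ ($S{\left(I,Z \right)} = - \frac{17}{\sqrt{22}} = - 17 \frac{\sqrt{22}}{22} = - \frac{17 \sqrt{22}}{22}$)
$H{\left(r \right)} = - 27 r^{2} + \frac{153 r \sqrt{22}}{22}$ ($H{\left(r \right)} = - 9 \left(\left(r^{2} + - \frac{17 \sqrt{22}}{22} r\right) - \left(- r^{2} - r r\right)\right) = - 9 \left(\left(r^{2} - \frac{17 r \sqrt{22}}{22}\right) + \left(\left(\left(r^{2} + r^{2}\right) + r\right) - r\right)\right) = - 9 \left(\left(r^{2} - \frac{17 r \sqrt{22}}{22}\right) + \left(\left(2 r^{2} + r\right) - r\right)\right) = - 9 \left(\left(r^{2} - \frac{17 r \sqrt{22}}{22}\right) + \left(\left(r + 2 r^{2}\right) - r\right)\right) = - 9 \left(\left(r^{2} - \frac{17 r \sqrt{22}}{22}\right) + 2 r^{2}\right) = - 9 \left(3 r^{2} - \frac{17 r \sqrt{22}}{22}\right) = - 27 r^{2} + \frac{153 r \sqrt{22}}{22}$)
$\frac{H{\left(755 \right)}}{-497158} = \frac{\frac{9}{22} \cdot 755 \left(\left(-66\right) 755 + 17 \sqrt{22}\right)}{-497158} = \frac{9}{22} \cdot 755 \left(-49830 + 17 \sqrt{22}\right) \left(- \frac{1}{497158}\right) = \left(-15390675 + \frac{115515 \sqrt{22}}{22}\right) \left(- \frac{1}{497158}\right) = \frac{15390675}{497158} - \frac{115515 \sqrt{22}}{10937476}$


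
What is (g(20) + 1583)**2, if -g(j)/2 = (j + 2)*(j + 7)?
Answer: 156025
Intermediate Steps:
g(j) = -2*(2 + j)*(7 + j) (g(j) = -2*(j + 2)*(j + 7) = -2*(2 + j)*(7 + j))
(g(20) + 1583)**2 = ((-28 - 18*20 - 2*20**2) + 1583)**2 = ((-28 - 360 - 2*400) + 1583)**2 = ((-28 - 360 - 800) + 1583)**2 = (-1188 + 1583)**2 = 395**2 = 156025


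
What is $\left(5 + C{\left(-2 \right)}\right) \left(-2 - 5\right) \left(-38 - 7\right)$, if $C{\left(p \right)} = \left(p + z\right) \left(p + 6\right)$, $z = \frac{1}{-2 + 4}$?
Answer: $-315$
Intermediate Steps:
$z = \frac{1}{2} \approx 0.5$
$C{\left(p \right)} = \left(\frac{1}{2} + p\right) \left(6 + p\right)$ ($C{\left(p \right)} = \left(p + \frac{1}{2}\right) \left(p + 6\right) = \left(\frac{1}{2} + p\right) \left(6 + p\right)$)
$\left(5 + C{\left(-2 \right)}\right) \left(-2 - 5\right) \left(-38 - 7\right) = \left(5 + \left(3 + \left(-2\right)^{2} + \frac{13}{2} \left(-2\right)\right)\right) \left(-2 - 5\right) \left(-38 - 7\right) = \left(5 + \left(3 + 4 - 13\right)\right) \left(-7\right) \left(-45\right) = \left(5 - 6\right) \left(-7\right) \left(-45\right) = \left(-1\right) \left(-7\right) \left(-45\right) = 7 \left(-45\right) = -315$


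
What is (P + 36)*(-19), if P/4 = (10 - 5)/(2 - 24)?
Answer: -7334/11 ≈ -666.73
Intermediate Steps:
P = -10/11 (P = 4*((10 - 5)/(2 - 24)) = 4*(5/(-22)) = 4*(5*(-1/22)) = 4*(-5/22) = -10/11 ≈ -0.90909)
(P + 36)*(-19) = (-10/11 + 36)*(-19) = (386/11)*(-19) = -7334/11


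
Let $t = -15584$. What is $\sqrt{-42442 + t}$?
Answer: $i \sqrt{58026} \approx 240.89 i$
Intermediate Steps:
$\sqrt{-42442 + t} = \sqrt{-42442 - 15584} = \sqrt{-58026} = i \sqrt{58026}$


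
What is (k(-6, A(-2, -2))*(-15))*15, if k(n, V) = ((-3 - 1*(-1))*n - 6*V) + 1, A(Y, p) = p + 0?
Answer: -5625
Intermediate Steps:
A(Y, p) = p
k(n, V) = 1 - 6*V - 2*n (k(n, V) = ((-3 + 1)*n - 6*V) + 1 = (-2*n - 6*V) + 1 = (-6*V - 2*n) + 1 = 1 - 6*V - 2*n)
(k(-6, A(-2, -2))*(-15))*15 = ((1 - 6*(-2) - 2*(-6))*(-15))*15 = ((1 + 12 + 12)*(-15))*15 = (25*(-15))*15 = -375*15 = -5625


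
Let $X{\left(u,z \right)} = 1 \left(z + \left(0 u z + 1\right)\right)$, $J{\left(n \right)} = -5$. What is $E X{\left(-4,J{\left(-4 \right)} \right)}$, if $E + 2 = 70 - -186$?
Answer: $-1016$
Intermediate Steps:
$E = 254$ ($E = -2 + \left(70 - -186\right) = -2 + \left(70 + 186\right) = -2 + 256 = 254$)
$X{\left(u,z \right)} = 1 + z$ ($X{\left(u,z \right)} = 1 \left(z + \left(0 z + 1\right)\right) = 1 \left(z + \left(0 + 1\right)\right) = 1 \left(z + 1\right) = 1 \left(1 + z\right) = 1 + z$)
$E X{\left(-4,J{\left(-4 \right)} \right)} = 254 \left(1 - 5\right) = 254 \left(-4\right) = -1016$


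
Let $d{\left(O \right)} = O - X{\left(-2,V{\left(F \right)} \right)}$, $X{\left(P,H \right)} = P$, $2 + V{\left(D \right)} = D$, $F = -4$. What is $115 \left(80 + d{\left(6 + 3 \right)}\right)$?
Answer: $10465$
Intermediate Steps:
$V{\left(D \right)} = -2 + D$
$d{\left(O \right)} = 2 + O$ ($d{\left(O \right)} = O - -2 = O + 2 = 2 + O$)
$115 \left(80 + d{\left(6 + 3 \right)}\right) = 115 \left(80 + \left(2 + \left(6 + 3\right)\right)\right) = 115 \left(80 + \left(2 + 9\right)\right) = 115 \left(80 + 11\right) = 115 \cdot 91 = 10465$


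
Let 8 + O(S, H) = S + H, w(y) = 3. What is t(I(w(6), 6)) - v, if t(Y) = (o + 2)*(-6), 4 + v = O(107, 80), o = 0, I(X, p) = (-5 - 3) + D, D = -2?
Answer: -187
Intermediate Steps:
I(X, p) = -10 (I(X, p) = (-5 - 3) - 2 = -8 - 2 = -10)
O(S, H) = -8 + H + S (O(S, H) = -8 + (S + H) = -8 + (H + S) = -8 + H + S)
v = 175 (v = -4 + (-8 + 80 + 107) = -4 + 179 = 175)
t(Y) = -12 (t(Y) = (0 + 2)*(-6) = 2*(-6) = -12)
t(I(w(6), 6)) - v = -12 - 1*175 = -12 - 175 = -187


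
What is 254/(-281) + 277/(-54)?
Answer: -91553/15174 ≈ -6.0335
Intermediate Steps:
254/(-281) + 277/(-54) = 254*(-1/281) + 277*(-1/54) = -254/281 - 277/54 = -91553/15174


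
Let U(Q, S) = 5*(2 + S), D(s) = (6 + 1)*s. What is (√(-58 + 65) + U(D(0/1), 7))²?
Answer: (45 + √7)² ≈ 2270.1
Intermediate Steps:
D(s) = 7*s
U(Q, S) = 10 + 5*S
(√(-58 + 65) + U(D(0/1), 7))² = (√(-58 + 65) + (10 + 5*7))² = (√7 + (10 + 35))² = (√7 + 45)² = (45 + √7)²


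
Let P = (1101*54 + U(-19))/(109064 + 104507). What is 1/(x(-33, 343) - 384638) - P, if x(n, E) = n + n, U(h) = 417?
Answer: -23032826755/82161617984 ≈ -0.28034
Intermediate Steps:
x(n, E) = 2*n
P = 59871/213571 (P = (1101*54 + 417)/(109064 + 104507) = (59454 + 417)/213571 = 59871*(1/213571) = 59871/213571 ≈ 0.28033)
1/(x(-33, 343) - 384638) - P = 1/(2*(-33) - 384638) - 1*59871/213571 = 1/(-66 - 384638) - 59871/213571 = 1/(-384704) - 59871/213571 = -1/384704 - 59871/213571 = -23032826755/82161617984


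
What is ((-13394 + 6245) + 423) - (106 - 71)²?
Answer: -7951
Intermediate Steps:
((-13394 + 6245) + 423) - (106 - 71)² = (-7149 + 423) - 1*35² = -6726 - 1*1225 = -6726 - 1225 = -7951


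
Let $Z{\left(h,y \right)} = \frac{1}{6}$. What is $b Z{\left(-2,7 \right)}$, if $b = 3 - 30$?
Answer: $- \frac{9}{2} \approx -4.5$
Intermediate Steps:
$Z{\left(h,y \right)} = \frac{1}{6}$
$b = -27$ ($b = 3 - 30 = -27$)
$b Z{\left(-2,7 \right)} = \left(-27\right) \frac{1}{6} = - \frac{9}{2}$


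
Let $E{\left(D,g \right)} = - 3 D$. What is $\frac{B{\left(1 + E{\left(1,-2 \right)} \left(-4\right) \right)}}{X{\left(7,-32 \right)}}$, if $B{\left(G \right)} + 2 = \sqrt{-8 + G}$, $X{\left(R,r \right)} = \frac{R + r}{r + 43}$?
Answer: $\frac{22}{25} - \frac{11 \sqrt{5}}{25} \approx -0.10387$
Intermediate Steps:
$X{\left(R,r \right)} = \frac{R + r}{43 + r}$
$B{\left(G \right)} = -2 + \sqrt{-8 + G}$
$\frac{B{\left(1 + E{\left(1,-2 \right)} \left(-4\right) \right)}}{X{\left(7,-32 \right)}} = \frac{-2 + \sqrt{-8 + \left(1 + \left(-3\right) 1 \left(-4\right)\right)}}{\frac{1}{43 - 32} \left(7 - 32\right)} = \frac{-2 + \sqrt{-8 + \left(1 - -12\right)}}{\frac{1}{11} \left(-25\right)} = \frac{-2 + \sqrt{-8 + \left(1 + 12\right)}}{\frac{1}{11} \left(-25\right)} = \frac{-2 + \sqrt{-8 + 13}}{- \frac{25}{11}} = - \frac{11 \left(-2 + \sqrt{5}\right)}{25} = \frac{22}{25} - \frac{11 \sqrt{5}}{25}$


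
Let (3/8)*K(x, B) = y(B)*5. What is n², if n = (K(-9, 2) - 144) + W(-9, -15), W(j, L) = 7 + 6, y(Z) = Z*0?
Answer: 17161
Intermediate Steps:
y(Z) = 0
W(j, L) = 13
K(x, B) = 0 (K(x, B) = 8*(0*5)/3 = (8/3)*0 = 0)
n = -131 (n = (0 - 144) + 13 = -144 + 13 = -131)
n² = (-131)² = 17161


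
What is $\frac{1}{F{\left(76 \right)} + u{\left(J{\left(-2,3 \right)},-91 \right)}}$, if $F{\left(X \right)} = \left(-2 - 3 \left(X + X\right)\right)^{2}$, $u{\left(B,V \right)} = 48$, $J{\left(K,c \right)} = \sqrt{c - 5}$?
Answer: $\frac{1}{209812} \approx 4.7662 \cdot 10^{-6}$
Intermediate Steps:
$J{\left(K,c \right)} = \sqrt{-5 + c}$
$F{\left(X \right)} = \left(-2 - 6 X\right)^{2}$ ($F{\left(X \right)} = \left(-2 - 3 \cdot 2 X\right)^{2} = \left(-2 - 6 X\right)^{2}$)
$\frac{1}{F{\left(76 \right)} + u{\left(J{\left(-2,3 \right)},-91 \right)}} = \frac{1}{4 \left(1 + 3 \cdot 76\right)^{2} + 48} = \frac{1}{4 \left(1 + 228\right)^{2} + 48} = \frac{1}{4 \cdot 229^{2} + 48} = \frac{1}{4 \cdot 52441 + 48} = \frac{1}{209764 + 48} = \frac{1}{209812}$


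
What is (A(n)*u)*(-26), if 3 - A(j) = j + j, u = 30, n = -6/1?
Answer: -11700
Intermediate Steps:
n = -6 (n = -6*1 = -6)
A(j) = 3 - 2*j (A(j) = 3 - (j + j) = 3 - 2*j)
(A(n)*u)*(-26) = ((3 - 2*(-6))*30)*(-26) = ((3 + 12)*30)*(-26) = (15*30)*(-26) = 450*(-26) = -11700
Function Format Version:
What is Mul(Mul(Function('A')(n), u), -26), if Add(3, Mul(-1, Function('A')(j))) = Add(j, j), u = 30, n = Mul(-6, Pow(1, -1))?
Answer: -11700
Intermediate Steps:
n = -6 (n = Mul(-6, 1) = -6)
Function('A')(j) = Add(3, Mul(-2, j)) (Function('A')(j) = Add(3, Mul(-1, Add(j, j))) = Add(3, Mul(-1, Mul(2, j))) = Add(3, Mul(-2, j)))
Mul(Mul(Function('A')(n), u), -26) = Mul(Mul(Add(3, Mul(-2, -6)), 30), -26) = Mul(Mul(Add(3, 12), 30), -26) = Mul(Mul(15, 30), -26) = Mul(450, -26) = -11700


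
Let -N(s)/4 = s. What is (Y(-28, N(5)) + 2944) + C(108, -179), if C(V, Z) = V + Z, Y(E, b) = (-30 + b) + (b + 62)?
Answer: 2865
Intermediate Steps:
N(s) = -4*s
Y(E, b) = 32 + 2*b (Y(E, b) = (-30 + b) + (62 + b) = 32 + 2*b)
(Y(-28, N(5)) + 2944) + C(108, -179) = ((32 + 2*(-4*5)) + 2944) + (108 - 179) = ((32 + 2*(-20)) + 2944) - 71 = ((32 - 40) + 2944) - 71 = (-8 + 2944) - 71 = 2936 - 71 = 2865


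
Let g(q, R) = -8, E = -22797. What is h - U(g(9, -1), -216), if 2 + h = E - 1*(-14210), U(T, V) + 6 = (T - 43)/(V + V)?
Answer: -1235969/144 ≈ -8583.1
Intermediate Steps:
U(T, V) = -6 + (-43 + T)/(2*V) (U(T, V) = -6 + (T - 43)/(V + V) = -6 + (-43 + T)/((2*V)) = -6 + (-43 + T)*(1/(2*V)) = -6 + (-43 + T)/(2*V))
h = -8589 (h = -2 + (-22797 - 1*(-14210)) = -2 + (-22797 + 14210) = -2 - 8587 = -8589)
h - U(g(9, -1), -216) = -8589 - (-43 - 8 - 12*(-216))/(2*(-216)) = -8589 - (-1)*(-43 - 8 + 2592)/(2*216) = -8589 - (-1)*2541/(2*216) = -8589 - 1*(-847/144) = -8589 + 847/144 = -1235969/144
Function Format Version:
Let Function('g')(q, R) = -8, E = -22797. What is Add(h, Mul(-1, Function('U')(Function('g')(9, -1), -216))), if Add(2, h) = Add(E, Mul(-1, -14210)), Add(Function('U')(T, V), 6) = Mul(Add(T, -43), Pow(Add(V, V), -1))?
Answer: Rational(-1235969, 144) ≈ -8583.1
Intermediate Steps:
Function('U')(T, V) = Add(-6, Mul(Rational(1, 2), Pow(V, -1), Add(-43, T))) (Function('U')(T, V) = Add(-6, Mul(Add(T, -43), Pow(Add(V, V), -1))) = Add(-6, Mul(Add(-43, T), Pow(Mul(2, V), -1))) = Add(-6, Mul(Add(-43, T), Mul(Rational(1, 2), Pow(V, -1)))) = Add(-6, Mul(Rational(1, 2), Pow(V, -1), Add(-43, T))))
h = -8589 (h = Add(-2, Add(-22797, Mul(-1, -14210))) = Add(-2, Add(-22797, 14210)) = Add(-2, -8587) = -8589)
Add(h, Mul(-1, Function('U')(Function('g')(9, -1), -216))) = Add(-8589, Mul(-1, Mul(Rational(1, 2), Pow(-216, -1), Add(-43, -8, Mul(-12, -216))))) = Add(-8589, Mul(-1, Mul(Rational(1, 2), Rational(-1, 216), Add(-43, -8, 2592)))) = Add(-8589, Mul(-1, Mul(Rational(1, 2), Rational(-1, 216), 2541))) = Add(-8589, Mul(-1, Rational(-847, 144))) = Add(-8589, Rational(847, 144)) = Rational(-1235969, 144)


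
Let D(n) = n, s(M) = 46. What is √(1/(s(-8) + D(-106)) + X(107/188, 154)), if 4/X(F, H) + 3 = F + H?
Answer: √11369505/34194 ≈ 0.098610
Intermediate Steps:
X(F, H) = 4/(-3 + F + H) (X(F, H) = 4/(-3 + (F + H)) = 4/(-3 + F + H))
√(1/(s(-8) + D(-106)) + X(107/188, 154)) = √(1/(46 - 106) + 4/(-3 + 107/188 + 154)) = √(1/(-60) + 4/(-3 + 107*(1/188) + 154)) = √(-1/60 + 4/(-3 + 107/188 + 154)) = √(-1/60 + 4/(28495/188)) = √(-1/60 + 4*(188/28495)) = √(-1/60 + 752/28495) = √(665/68388) = √11369505/34194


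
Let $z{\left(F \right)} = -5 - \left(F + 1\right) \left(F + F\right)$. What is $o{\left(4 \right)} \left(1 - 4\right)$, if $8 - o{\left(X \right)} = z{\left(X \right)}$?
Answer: $-159$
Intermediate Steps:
$z{\left(F \right)} = -5 - 2 F \left(1 + F\right)$ ($z{\left(F \right)} = -5 - \left(1 + F\right) 2 F = -5 - 2 F \left(1 + F\right)$)
$o{\left(X \right)} = 13 + 2 X + 2 X^{2}$ ($o{\left(X \right)} = 8 - \left(-5 - 2 X - 2 X^{2}\right) = 8 + \left(5 + 2 X + 2 X^{2}\right) = 13 + 2 X + 2 X^{2}$)
$o{\left(4 \right)} \left(1 - 4\right) = \left(13 + 2 \cdot 4 + 2 \cdot 4^{2}\right) \left(1 - 4\right) = \left(13 + 8 + 2 \cdot 16\right) \left(1 - 4\right) = \left(13 + 8 + 32\right) \left(-3\right) = 53 \left(-3\right) = -159$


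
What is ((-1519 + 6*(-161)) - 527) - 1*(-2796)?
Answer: -216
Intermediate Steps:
((-1519 + 6*(-161)) - 527) - 1*(-2796) = ((-1519 - 966) - 527) + 2796 = (-2485 - 527) + 2796 = -3012 + 2796 = -216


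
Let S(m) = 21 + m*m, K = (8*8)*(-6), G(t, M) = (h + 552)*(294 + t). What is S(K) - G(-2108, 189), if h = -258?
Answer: 680793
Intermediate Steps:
G(t, M) = 86436 + 294*t (G(t, M) = (-258 + 552)*(294 + t) = 294*(294 + t) = 86436 + 294*t)
K = -384 (K = 64*(-6) = -384)
S(m) = 21 + m**2
S(K) - G(-2108, 189) = (21 + (-384)**2) - (86436 + 294*(-2108)) = (21 + 147456) - (86436 - 619752) = 147477 - 1*(-533316) = 147477 + 533316 = 680793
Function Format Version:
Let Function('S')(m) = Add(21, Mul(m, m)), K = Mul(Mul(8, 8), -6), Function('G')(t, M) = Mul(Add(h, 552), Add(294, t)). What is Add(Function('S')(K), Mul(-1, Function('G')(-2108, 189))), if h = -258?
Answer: 680793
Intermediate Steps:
Function('G')(t, M) = Add(86436, Mul(294, t)) (Function('G')(t, M) = Mul(Add(-258, 552), Add(294, t)) = Mul(294, Add(294, t)) = Add(86436, Mul(294, t)))
K = -384 (K = Mul(64, -6) = -384)
Function('S')(m) = Add(21, Pow(m, 2))
Add(Function('S')(K), Mul(-1, Function('G')(-2108, 189))) = Add(Add(21, Pow(-384, 2)), Mul(-1, Add(86436, Mul(294, -2108)))) = Add(Add(21, 147456), Mul(-1, Add(86436, -619752))) = Add(147477, Mul(-1, -533316)) = Add(147477, 533316) = 680793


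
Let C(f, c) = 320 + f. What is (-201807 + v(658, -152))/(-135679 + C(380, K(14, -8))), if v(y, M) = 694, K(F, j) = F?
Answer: 201113/134979 ≈ 1.4900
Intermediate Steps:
(-201807 + v(658, -152))/(-135679 + C(380, K(14, -8))) = (-201807 + 694)/(-135679 + (320 + 380)) = -201113/(-135679 + 700) = -201113/(-134979) = -201113*(-1/134979) = 201113/134979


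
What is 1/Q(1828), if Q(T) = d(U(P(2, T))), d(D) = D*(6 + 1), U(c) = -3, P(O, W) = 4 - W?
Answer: -1/21 ≈ -0.047619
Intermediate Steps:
d(D) = 7*D (d(D) = D*7 = 7*D)
Q(T) = -21 (Q(T) = 7*(-3) = -21)
1/Q(1828) = 1/(-21) = -1/21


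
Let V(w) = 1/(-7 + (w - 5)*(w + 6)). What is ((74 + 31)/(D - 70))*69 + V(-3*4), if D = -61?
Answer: -688144/12445 ≈ -55.295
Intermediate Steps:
V(w) = 1/(-7 + (-5 + w)*(6 + w))
((74 + 31)/(D - 70))*69 + V(-3*4) = ((74 + 31)/(-61 - 70))*69 + 1/(-37 - 3*4 + (-3*4)**2) = (105/(-131))*69 + 1/(-37 - 12 + (-12)**2) = (105*(-1/131))*69 + 1/(-37 - 12 + 144) = -105/131*69 + 1/95 = -7245/131 + 1/95 = -688144/12445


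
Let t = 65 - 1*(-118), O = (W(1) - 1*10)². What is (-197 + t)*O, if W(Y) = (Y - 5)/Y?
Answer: -2744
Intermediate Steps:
W(Y) = (-5 + Y)/Y
O = 196 (O = ((-5 + 1)/1 - 1*10)² = (1*(-4) - 10)² = (-4 - 10)² = (-14)² = 196)
t = 183 (t = 65 + 118 = 183)
(-197 + t)*O = (-197 + 183)*196 = -14*196 = -2744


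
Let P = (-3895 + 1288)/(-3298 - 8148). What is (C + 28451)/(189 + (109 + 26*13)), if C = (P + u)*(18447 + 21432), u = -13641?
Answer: -6226073504095/7279656 ≈ -8.5527e+5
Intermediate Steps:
P = 2607/11446 (P = -2607/(-11446) = -2607*(-1/11446) = 2607/11446 ≈ 0.22777)
C = -6226399154241/11446 (C = (2607/11446 - 13641)*(18447 + 21432) = -156132279/11446*39879 = -6226399154241/11446 ≈ -5.4398e+8)
(C + 28451)/(189 + (109 + 26*13)) = (-6226399154241/11446 + 28451)/(189 + (109 + 26*13)) = -6226073504095/(11446*(189 + (109 + 338))) = -6226073504095/(11446*(189 + 447)) = -6226073504095/11446/636 = -6226073504095/11446*1/636 = -6226073504095/7279656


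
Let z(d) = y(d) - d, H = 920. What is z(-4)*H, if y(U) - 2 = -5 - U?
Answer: 4600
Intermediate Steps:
y(U) = -3 - U (y(U) = 2 + (-5 - U) = -3 - U)
z(d) = -3 - 2*d (z(d) = (-3 - d) - d = -3 - 2*d)
z(-4)*H = (-3 - 2*(-4))*920 = (-3 + 8)*920 = 5*920 = 4600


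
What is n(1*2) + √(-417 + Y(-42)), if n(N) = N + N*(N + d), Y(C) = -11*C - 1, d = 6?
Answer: 18 + 2*√11 ≈ 24.633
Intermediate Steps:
Y(C) = -1 - 11*C
n(N) = N + N*(6 + N) (n(N) = N + N*(N + 6) = N + N*(6 + N))
n(1*2) + √(-417 + Y(-42)) = (1*2)*(7 + 1*2) + √(-417 + (-1 - 11*(-42))) = 2*(7 + 2) + √(-417 + (-1 + 462)) = 2*9 + √(-417 + 461) = 18 + √44 = 18 + 2*√11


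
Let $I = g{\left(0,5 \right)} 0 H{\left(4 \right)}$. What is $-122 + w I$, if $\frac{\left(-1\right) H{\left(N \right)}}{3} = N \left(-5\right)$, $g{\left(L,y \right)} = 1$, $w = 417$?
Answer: $-122$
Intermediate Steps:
$H{\left(N \right)} = 15 N$ ($H{\left(N \right)} = - 3 N \left(-5\right) = - 3 \left(- 5 N\right) = 15 N$)
$I = 0$ ($I = 1 \cdot 0 \cdot 15 \cdot 4 = 0 \cdot 60 = 0$)
$-122 + w I = -122 + 417 \cdot 0 = -122 + 0 = -122$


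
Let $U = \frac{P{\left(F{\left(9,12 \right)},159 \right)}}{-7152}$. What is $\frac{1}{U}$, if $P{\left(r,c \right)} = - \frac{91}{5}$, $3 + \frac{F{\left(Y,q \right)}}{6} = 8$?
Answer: $\frac{35760}{91} \approx 392.97$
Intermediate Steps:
$F{\left(Y,q \right)} = 30$ ($F{\left(Y,q \right)} = -18 + 6 \cdot 8 = -18 + 48 = 30$)
$P{\left(r,c \right)} = - \frac{91}{5}$ ($P{\left(r,c \right)} = \left(-91\right) \frac{1}{5} = - \frac{91}{5}$)
$U = \frac{91}{35760}$ ($U = - \frac{91}{5 \left(-7152\right)} = \left(- \frac{91}{5}\right) \left(- \frac{1}{7152}\right) = \frac{91}{35760} \approx 0.0025447$)
$\frac{1}{U} = \frac{1}{\frac{91}{35760}} = \frac{35760}{91}$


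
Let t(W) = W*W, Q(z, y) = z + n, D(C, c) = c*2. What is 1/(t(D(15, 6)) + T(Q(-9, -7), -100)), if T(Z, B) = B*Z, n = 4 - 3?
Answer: 1/944 ≈ 0.0010593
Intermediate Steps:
n = 1
D(C, c) = 2*c
Q(z, y) = 1 + z (Q(z, y) = z + 1 = 1 + z)
t(W) = W²
1/(t(D(15, 6)) + T(Q(-9, -7), -100)) = 1/((2*6)² - 100*(1 - 9)) = 1/(12² - 100*(-8)) = 1/(144 + 800) = 1/944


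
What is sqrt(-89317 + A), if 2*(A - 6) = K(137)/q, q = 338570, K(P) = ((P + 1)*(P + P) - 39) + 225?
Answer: I*sqrt(10237681783172470)/338570 ≈ 298.85*I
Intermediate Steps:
K(P) = 186 + 2*P*(1 + P) (K(P) = ((1 + P)*(2*P) - 39) + 225 = (2*P*(1 + P) - 39) + 225 = (-39 + 2*P*(1 + P)) + 225 = 186 + 2*P*(1 + P))
A = 2050419/338570 (A = 6 + ((186 + 2*137 + 2*137**2)/338570)/2 = 6 + ((186 + 274 + 2*18769)*(1/338570))/2 = 6 + ((186 + 274 + 37538)*(1/338570))/2 = 6 + (37998*(1/338570))/2 = 6 + (1/2)*(18999/169285) = 6 + 18999/338570 = 2050419/338570 ≈ 6.0561)
sqrt(-89317 + A) = sqrt(-89317 + 2050419/338570) = sqrt(-30238006271/338570) = I*sqrt(10237681783172470)/338570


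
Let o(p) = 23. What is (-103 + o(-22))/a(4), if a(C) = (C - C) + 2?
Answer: -40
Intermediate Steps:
a(C) = 2 (a(C) = 0 + 2 = 2)
(-103 + o(-22))/a(4) = (-103 + 23)/2 = -80*½ = -40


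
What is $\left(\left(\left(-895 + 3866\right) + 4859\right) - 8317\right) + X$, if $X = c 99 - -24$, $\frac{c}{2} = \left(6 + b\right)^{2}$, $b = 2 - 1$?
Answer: $9239$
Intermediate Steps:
$b = 1$ ($b = 2 - 1 = 1$)
$c = 98$ ($c = 2 \left(6 + 1\right)^{2} = 2 \cdot 7^{2} = 2 \cdot 49 = 98$)
$X = 9726$ ($X = 98 \cdot 99 - -24 = 9702 + 24 = 9726$)
$\left(\left(\left(-895 + 3866\right) + 4859\right) - 8317\right) + X = \left(\left(\left(-895 + 3866\right) + 4859\right) - 8317\right) + 9726 = \left(\left(2971 + 4859\right) - 8317\right) + 9726 = \left(7830 - 8317\right) + 9726 = -487 + 9726 = 9239$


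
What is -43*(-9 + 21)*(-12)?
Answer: 6192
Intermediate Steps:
-43*(-9 + 21)*(-12) = -43*12*(-12) = -516*(-12) = 6192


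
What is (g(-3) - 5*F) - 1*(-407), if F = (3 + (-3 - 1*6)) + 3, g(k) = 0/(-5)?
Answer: 422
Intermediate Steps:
g(k) = 0 (g(k) = 0*(-1/5) = 0)
F = -3 (F = (3 + (-3 - 6)) + 3 = (3 - 9) + 3 = -6 + 3 = -3)
(g(-3) - 5*F) - 1*(-407) = (0 - 5*(-3)) - 1*(-407) = (0 + 15) + 407 = 15 + 407 = 422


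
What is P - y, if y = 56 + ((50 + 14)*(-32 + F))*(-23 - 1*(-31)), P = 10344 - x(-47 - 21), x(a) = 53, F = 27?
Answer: 12795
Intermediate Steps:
P = 10291 (P = 10344 - 1*53 = 10344 - 53 = 10291)
y = -2504 (y = 56 + ((50 + 14)*(-32 + 27))*(-23 - 1*(-31)) = 56 + (64*(-5))*(-23 + 31) = 56 - 320*8 = 56 - 2560 = -2504)
P - y = 10291 - 1*(-2504) = 10291 + 2504 = 12795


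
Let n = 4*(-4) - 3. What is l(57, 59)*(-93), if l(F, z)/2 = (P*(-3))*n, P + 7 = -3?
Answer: 106020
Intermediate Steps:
P = -10 (P = -7 - 3 = -10)
n = -19 (n = -16 - 3 = -19)
l(F, z) = -1140 (l(F, z) = 2*(-10*(-3)*(-19)) = 2*(30*(-19)) = 2*(-570) = -1140)
l(57, 59)*(-93) = -1140*(-93) = 106020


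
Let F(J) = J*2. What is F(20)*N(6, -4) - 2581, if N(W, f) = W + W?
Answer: -2101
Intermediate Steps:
F(J) = 2*J
N(W, f) = 2*W
F(20)*N(6, -4) - 2581 = (2*20)*(2*6) - 2581 = 40*12 - 2581 = 480 - 2581 = -2101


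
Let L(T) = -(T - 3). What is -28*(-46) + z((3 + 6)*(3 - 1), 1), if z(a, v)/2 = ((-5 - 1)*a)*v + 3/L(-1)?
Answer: 2147/2 ≈ 1073.5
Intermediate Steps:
L(T) = 3 - T (L(T) = -(-3 + T) = 3 - T)
z(a, v) = 3/2 - 12*a*v (z(a, v) = 2*(((-5 - 1)*a)*v + 3/(3 - 1*(-1))) = 2*((-6*a)*v + 3/(3 + 1)) = 2*(-6*a*v + 3/4) = 2*(-6*a*v + 3*(¼)) = 2*(-6*a*v + ¾) = 2*(¾ - 6*a*v) = 3/2 - 12*a*v)
-28*(-46) + z((3 + 6)*(3 - 1), 1) = -28*(-46) + (3/2 - 12*(3 + 6)*(3 - 1)*1) = 1288 + (3/2 - 12*9*2*1) = 1288 + (3/2 - 12*18*1) = 1288 + (3/2 - 216) = 1288 - 429/2 = 2147/2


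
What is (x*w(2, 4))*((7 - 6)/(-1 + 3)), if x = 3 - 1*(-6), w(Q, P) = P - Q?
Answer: 9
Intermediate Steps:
x = 9 (x = 3 + 6 = 9)
(x*w(2, 4))*((7 - 6)/(-1 + 3)) = (9*(4 - 1*2))*((7 - 6)/(-1 + 3)) = (9*(4 - 2))*(1/2) = (9*2)*(1*(½)) = 18*(½) = 9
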